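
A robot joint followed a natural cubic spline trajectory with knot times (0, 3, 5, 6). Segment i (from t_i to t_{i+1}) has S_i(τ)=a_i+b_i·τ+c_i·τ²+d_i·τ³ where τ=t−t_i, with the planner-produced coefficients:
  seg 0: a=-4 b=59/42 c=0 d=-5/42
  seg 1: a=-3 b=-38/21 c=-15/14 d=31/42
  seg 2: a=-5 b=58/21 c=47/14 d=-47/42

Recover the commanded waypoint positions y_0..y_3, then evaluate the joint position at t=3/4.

y_0 = S_0(0) = a_0 = -4
y_1 = S_1(0) = a_1 = -3
y_2 = S_2(0) = a_2 = -5
y_3 = S_2(1) = 0
t_q=3/4 is in segment 0 (τ=3/4); S_0(τ)=-2685/896

y_0=-4 y_1=-3 y_2=-5 y_3=0
S(3/4) = -2685/896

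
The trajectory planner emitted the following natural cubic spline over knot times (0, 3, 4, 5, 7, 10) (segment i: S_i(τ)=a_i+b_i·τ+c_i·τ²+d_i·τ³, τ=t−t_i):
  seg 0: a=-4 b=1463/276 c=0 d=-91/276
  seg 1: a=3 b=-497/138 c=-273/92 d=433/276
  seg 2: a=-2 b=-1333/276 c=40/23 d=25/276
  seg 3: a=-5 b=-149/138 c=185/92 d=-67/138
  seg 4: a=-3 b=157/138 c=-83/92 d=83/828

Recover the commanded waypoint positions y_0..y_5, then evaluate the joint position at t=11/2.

y_0 = S_0(0) = a_0 = -4
y_1 = S_1(0) = a_1 = 3
y_2 = S_2(0) = a_2 = -2
y_3 = S_3(0) = a_3 = -5
y_4 = S_4(0) = a_4 = -3
y_5 = S_4(3) = -5
t_q=11/2 is in segment 3 (τ=1/2); S_3(τ)=-469/92

y_0=-4 y_1=3 y_2=-2 y_3=-5 y_4=-3 y_5=-5
S(11/2) = -469/92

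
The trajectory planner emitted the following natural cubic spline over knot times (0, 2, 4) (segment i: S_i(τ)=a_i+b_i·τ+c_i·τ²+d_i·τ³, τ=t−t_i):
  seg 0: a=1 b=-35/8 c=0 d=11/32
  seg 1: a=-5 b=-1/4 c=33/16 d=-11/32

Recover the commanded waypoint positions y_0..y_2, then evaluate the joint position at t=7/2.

y_0=1 y_1=-5 y_2=0
S(7/2) = -485/256

y_0 = S_0(0) = a_0 = 1
y_1 = S_1(0) = a_1 = -5
y_2 = S_1(2) = 0
t_q=7/2 is in segment 1 (τ=3/2); S_1(τ)=-485/256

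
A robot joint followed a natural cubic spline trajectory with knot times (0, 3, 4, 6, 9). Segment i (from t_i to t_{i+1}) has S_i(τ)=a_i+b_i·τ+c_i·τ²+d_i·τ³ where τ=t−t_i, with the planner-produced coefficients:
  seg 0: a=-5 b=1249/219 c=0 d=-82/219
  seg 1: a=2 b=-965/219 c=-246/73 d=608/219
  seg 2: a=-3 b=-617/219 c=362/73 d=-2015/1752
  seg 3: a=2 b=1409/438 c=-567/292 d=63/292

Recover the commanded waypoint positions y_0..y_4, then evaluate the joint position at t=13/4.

y_0=-5 y_1=2 y_2=-3 y_3=2 y_4=0
S(13/4) = 427/584

y_0 = S_0(0) = a_0 = -5
y_1 = S_1(0) = a_1 = 2
y_2 = S_2(0) = a_2 = -3
y_3 = S_3(0) = a_3 = 2
y_4 = S_3(3) = 0
t_q=13/4 is in segment 1 (τ=1/4); S_1(τ)=427/584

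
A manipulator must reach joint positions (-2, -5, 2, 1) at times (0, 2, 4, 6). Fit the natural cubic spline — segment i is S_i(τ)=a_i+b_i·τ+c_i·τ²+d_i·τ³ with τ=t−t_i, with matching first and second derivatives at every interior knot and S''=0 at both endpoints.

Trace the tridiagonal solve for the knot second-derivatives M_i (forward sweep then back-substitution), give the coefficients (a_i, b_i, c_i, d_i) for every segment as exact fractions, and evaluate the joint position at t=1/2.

Δ: Δ0=-3/2, Δ1=7/2, Δ2=-1/2
row 1: diag=8, rhs=30; c'=1/4, d'=15/4
row 2: denom=8−2·1/4=15/2; d'=(-24−2·15/4)/(15/2)=-21/5
back: M2=-21/5
back: M1=15/4−1/4·-21/5=24/5
M: M0=0, M1=24/5, M2=-21/5, M3=0
seg 0: a=-2, c=M0/2=0, d=(M1−M0)/(6·2)=2/5, b=Δ0−h0·(2M0+M1)/6=-31/10
seg 1: a=-5, c=M1/2=12/5, d=(M2−M1)/(6·2)=-3/4, b=Δ1−h1·(2M1+M2)/6=17/10
seg 2: a=2, c=M2/2=-21/10, d=(M3−M2)/(6·2)=7/20, b=Δ2−h2·(2M2+M3)/6=23/10
t_q=1/2 → seg 0, τ=1/2; S=-2+-31/10·τ+0·τ²+2/5·τ³=-7/2

  seg 0: a=-2 b=-31/10 c=0 d=2/5
  seg 1: a=-5 b=17/10 c=12/5 d=-3/4
  seg 2: a=2 b=23/10 c=-21/10 d=7/20
S(1/2) = -7/2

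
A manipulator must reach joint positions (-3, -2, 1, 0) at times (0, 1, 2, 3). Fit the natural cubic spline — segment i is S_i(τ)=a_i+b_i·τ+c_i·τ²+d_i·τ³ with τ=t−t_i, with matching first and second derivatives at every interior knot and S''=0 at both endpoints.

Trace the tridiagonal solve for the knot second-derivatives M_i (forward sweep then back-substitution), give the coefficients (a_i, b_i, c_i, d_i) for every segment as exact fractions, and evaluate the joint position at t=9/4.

  seg 0: a=-3 b=1/5 c=0 d=4/5
  seg 1: a=-2 b=13/5 c=12/5 d=-2
  seg 2: a=1 b=7/5 c=-18/5 d=6/5
S(9/4) = 183/160

Δ: Δ0=1, Δ1=3, Δ2=-1
row 1: diag=4, rhs=12; c'=1/4, d'=3
row 2: denom=4−1·1/4=15/4; d'=(-24−1·3)/(15/4)=-36/5
back: M2=-36/5
back: M1=3−1/4·-36/5=24/5
M: M0=0, M1=24/5, M2=-36/5, M3=0
seg 0: a=-3, c=M0/2=0, d=(M1−M0)/(6·1)=4/5, b=Δ0−h0·(2M0+M1)/6=1/5
seg 1: a=-2, c=M1/2=12/5, d=(M2−M1)/(6·1)=-2, b=Δ1−h1·(2M1+M2)/6=13/5
seg 2: a=1, c=M2/2=-18/5, d=(M3−M2)/(6·1)=6/5, b=Δ2−h2·(2M2+M3)/6=7/5
t_q=9/4 → seg 2, τ=1/4; S=1+7/5·τ+-18/5·τ²+6/5·τ³=183/160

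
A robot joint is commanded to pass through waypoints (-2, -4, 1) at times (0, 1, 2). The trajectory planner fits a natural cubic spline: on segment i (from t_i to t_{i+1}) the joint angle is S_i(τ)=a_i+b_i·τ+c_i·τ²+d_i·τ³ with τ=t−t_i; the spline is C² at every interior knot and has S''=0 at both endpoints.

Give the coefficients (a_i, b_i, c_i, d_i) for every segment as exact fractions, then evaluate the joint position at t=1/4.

  seg 0: a=-2 b=-15/4 c=0 d=7/4
  seg 1: a=-4 b=3/2 c=21/4 d=-7/4
S(1/4) = -745/256

Δ: Δ0=-2, Δ1=5
row 1: diag=4, rhs=42; c'=1/4, d'=21/2
back: M1=21/2
M: M0=0, M1=21/2, M2=0
seg 0: a=-2, c=M0/2=0, d=(M1−M0)/(6·1)=7/4, b=Δ0−h0·(2M0+M1)/6=-15/4
seg 1: a=-4, c=M1/2=21/4, d=(M2−M1)/(6·1)=-7/4, b=Δ1−h1·(2M1+M2)/6=3/2
t_q=1/4 → seg 0, τ=1/4; S=-2+-15/4·τ+0·τ²+7/4·τ³=-745/256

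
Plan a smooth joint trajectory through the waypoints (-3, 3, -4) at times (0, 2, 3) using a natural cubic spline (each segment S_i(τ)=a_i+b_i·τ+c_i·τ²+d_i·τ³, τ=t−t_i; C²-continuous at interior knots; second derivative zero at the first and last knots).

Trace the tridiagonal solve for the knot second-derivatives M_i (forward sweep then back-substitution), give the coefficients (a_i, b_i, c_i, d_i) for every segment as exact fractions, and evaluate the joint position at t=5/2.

  seg 0: a=-3 b=19/3 c=0 d=-5/6
  seg 1: a=3 b=-11/3 c=-5 d=5/3
S(5/2) = 1/8

Δ: Δ0=3, Δ1=-7
row 1: diag=6, rhs=-60; c'=1/6, d'=-10
back: M1=-10
M: M0=0, M1=-10, M2=0
seg 0: a=-3, c=M0/2=0, d=(M1−M0)/(6·2)=-5/6, b=Δ0−h0·(2M0+M1)/6=19/3
seg 1: a=3, c=M1/2=-5, d=(M2−M1)/(6·1)=5/3, b=Δ1−h1·(2M1+M2)/6=-11/3
t_q=5/2 → seg 1, τ=1/2; S=3+-11/3·τ+-5·τ²+5/3·τ³=1/8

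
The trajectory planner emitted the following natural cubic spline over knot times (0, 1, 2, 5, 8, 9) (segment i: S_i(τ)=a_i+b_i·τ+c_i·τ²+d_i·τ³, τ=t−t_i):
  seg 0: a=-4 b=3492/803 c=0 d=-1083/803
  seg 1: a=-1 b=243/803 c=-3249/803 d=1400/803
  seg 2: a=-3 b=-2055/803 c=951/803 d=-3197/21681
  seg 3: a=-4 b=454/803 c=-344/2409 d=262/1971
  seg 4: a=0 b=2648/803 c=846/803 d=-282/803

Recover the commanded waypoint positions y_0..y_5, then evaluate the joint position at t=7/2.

y_0 = S_0(0) = a_0 = -4
y_1 = S_1(0) = a_1 = -1
y_2 = S_2(0) = a_2 = -3
y_3 = S_3(0) = a_3 = -4
y_4 = S_4(0) = a_4 = 0
y_5 = S_4(1) = 4
t_q=7/2 is in segment 2 (τ=3/2); S_2(τ)=-30011/6424

y_0=-4 y_1=-1 y_2=-3 y_3=-4 y_4=0 y_5=4
S(7/2) = -30011/6424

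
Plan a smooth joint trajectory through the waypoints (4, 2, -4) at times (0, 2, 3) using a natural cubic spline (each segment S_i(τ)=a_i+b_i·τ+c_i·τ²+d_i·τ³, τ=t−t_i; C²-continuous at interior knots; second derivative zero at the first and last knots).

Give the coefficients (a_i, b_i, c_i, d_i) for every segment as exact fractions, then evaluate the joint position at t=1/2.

Δ: Δ0=-1, Δ1=-6
row 1: diag=6, rhs=-30; c'=1/6, d'=-5
back: M1=-5
M: M0=0, M1=-5, M2=0
seg 0: a=4, c=M0/2=0, d=(M1−M0)/(6·2)=-5/12, b=Δ0−h0·(2M0+M1)/6=2/3
seg 1: a=2, c=M1/2=-5/2, d=(M2−M1)/(6·1)=5/6, b=Δ1−h1·(2M1+M2)/6=-13/3
t_q=1/2 → seg 0, τ=1/2; S=4+2/3·τ+0·τ²+-5/12·τ³=137/32

  seg 0: a=4 b=2/3 c=0 d=-5/12
  seg 1: a=2 b=-13/3 c=-5/2 d=5/6
S(1/2) = 137/32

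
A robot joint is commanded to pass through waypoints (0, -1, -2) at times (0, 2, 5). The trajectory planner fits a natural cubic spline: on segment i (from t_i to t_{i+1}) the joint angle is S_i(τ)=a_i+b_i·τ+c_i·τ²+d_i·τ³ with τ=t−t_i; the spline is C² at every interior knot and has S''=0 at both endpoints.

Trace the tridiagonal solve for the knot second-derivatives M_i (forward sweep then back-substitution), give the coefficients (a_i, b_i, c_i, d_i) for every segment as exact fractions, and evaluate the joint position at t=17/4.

  seg 0: a=0 b=-8/15 c=0 d=1/120
  seg 1: a=-1 b=-13/30 c=1/20 d=-1/180
S(17/4) = -457/256

Δ: Δ0=-1/2, Δ1=-1/3
row 1: diag=10, rhs=1; c'=3/10, d'=1/10
back: M1=1/10
M: M0=0, M1=1/10, M2=0
seg 0: a=0, c=M0/2=0, d=(M1−M0)/(6·2)=1/120, b=Δ0−h0·(2M0+M1)/6=-8/15
seg 1: a=-1, c=M1/2=1/20, d=(M2−M1)/(6·3)=-1/180, b=Δ1−h1·(2M1+M2)/6=-13/30
t_q=17/4 → seg 1, τ=9/4; S=-1+-13/30·τ+1/20·τ²+-1/180·τ³=-457/256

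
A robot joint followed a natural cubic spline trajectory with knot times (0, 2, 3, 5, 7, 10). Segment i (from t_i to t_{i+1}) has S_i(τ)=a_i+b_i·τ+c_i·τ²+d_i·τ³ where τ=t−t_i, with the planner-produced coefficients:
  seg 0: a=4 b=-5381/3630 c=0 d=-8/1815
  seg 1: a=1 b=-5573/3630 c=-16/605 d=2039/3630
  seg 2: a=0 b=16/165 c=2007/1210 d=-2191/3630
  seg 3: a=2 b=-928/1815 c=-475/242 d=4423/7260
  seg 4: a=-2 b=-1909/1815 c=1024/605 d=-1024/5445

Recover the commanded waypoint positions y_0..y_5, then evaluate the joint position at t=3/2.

y_0=4 y_1=1 y_2=0 y_3=2 y_4=-2 y_5=5
S(3/2) = 4263/2420

y_0 = S_0(0) = a_0 = 4
y_1 = S_1(0) = a_1 = 1
y_2 = S_2(0) = a_2 = 0
y_3 = S_3(0) = a_3 = 2
y_4 = S_4(0) = a_4 = -2
y_5 = S_4(3) = 5
t_q=3/2 is in segment 0 (τ=3/2); S_0(τ)=4263/2420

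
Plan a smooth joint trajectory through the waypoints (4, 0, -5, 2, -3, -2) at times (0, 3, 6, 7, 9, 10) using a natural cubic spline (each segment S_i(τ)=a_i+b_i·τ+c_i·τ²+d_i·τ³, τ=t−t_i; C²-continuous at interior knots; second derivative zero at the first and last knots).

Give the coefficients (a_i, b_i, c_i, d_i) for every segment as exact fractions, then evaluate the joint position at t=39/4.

Δ: Δ0=-4/3, Δ1=-5/3, Δ2=7, Δ3=-5/2, Δ4=1
row 1: diag=12, rhs=-2; c'=1/4, d'=-1/6
row 2: denom=8−3·1/4=29/4; d'=(52−3·-1/6)/(29/4)=210/29
row 3: denom=6−1·4/29=170/29; d'=(-57−1·210/29)/(170/29)=-1863/170
row 4: denom=6−2·29/85=452/85; d'=(21−2·-1863/170)/(452/85)=912/113
back: M4=912/113
back: M3=-1863/170−29/85·912/113=-3099/226
back: M2=210/29−4/29·-3099/226=1032/113
back: M1=-1/6−1/4·1032/113=-1661/678
M: M0=0, M1=-1661/678, M2=1032/113, M3=-3099/226, M4=912/113, M5=0
seg 0: a=4, c=M0/2=0, d=(M1−M0)/(6·3)=-1661/12204, b=Δ0−h0·(2M0+M1)/6=-49/452
seg 1: a=0, c=M1/2=-1661/1356, d=(M2−M1)/(6·3)=7853/12204, b=Δ1−h1·(2M1+M2)/6=-855/226
seg 2: a=-5, c=M2/2=516/113, d=(M3−M2)/(6·1)=-1721/452, b=Δ2−h2·(2M2+M3)/6=2821/452
seg 3: a=2, c=M3/2=-3099/452, d=(M4−M3)/(6·2)=1641/904, b=Δ3−h3·(2M3+M4)/6=893/226
seg 4: a=-3, c=M4/2=456/113, d=(M5−M4)/(6·1)=-152/113, b=Δ4−h4·(2M4+M5)/6=-191/113
t_q=39/4 → seg 4, τ=3/4; S=-3+-191/113·τ+456/113·τ²+-152/113·τ³=-2319/904

  seg 0: a=4 b=-49/452 c=0 d=-1661/12204
  seg 1: a=0 b=-855/226 c=-1661/1356 d=7853/12204
  seg 2: a=-5 b=2821/452 c=516/113 d=-1721/452
  seg 3: a=2 b=893/226 c=-3099/452 d=1641/904
  seg 4: a=-3 b=-191/113 c=456/113 d=-152/113
S(39/4) = -2319/904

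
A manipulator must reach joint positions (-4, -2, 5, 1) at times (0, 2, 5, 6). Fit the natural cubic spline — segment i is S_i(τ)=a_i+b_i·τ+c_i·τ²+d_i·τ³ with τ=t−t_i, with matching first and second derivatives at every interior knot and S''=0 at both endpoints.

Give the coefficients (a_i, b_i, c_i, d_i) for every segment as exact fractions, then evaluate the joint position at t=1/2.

  seg 0: a=-4 b=35/213 c=0 d=89/426
  seg 1: a=-2 b=569/213 c=89/71 d=-97/213
  seg 2: a=5 b=-448/213 c=-202/71 d=202/213
S(1/2) = -4421/1136

Δ: Δ0=1, Δ1=7/3, Δ2=-4
row 1: diag=10, rhs=8; c'=3/10, d'=4/5
row 2: denom=8−3·3/10=71/10; d'=(-38−3·4/5)/(71/10)=-404/71
back: M2=-404/71
back: M1=4/5−3/10·-404/71=178/71
M: M0=0, M1=178/71, M2=-404/71, M3=0
seg 0: a=-4, c=M0/2=0, d=(M1−M0)/(6·2)=89/426, b=Δ0−h0·(2M0+M1)/6=35/213
seg 1: a=-2, c=M1/2=89/71, d=(M2−M1)/(6·3)=-97/213, b=Δ1−h1·(2M1+M2)/6=569/213
seg 2: a=5, c=M2/2=-202/71, d=(M3−M2)/(6·1)=202/213, b=Δ2−h2·(2M2+M3)/6=-448/213
t_q=1/2 → seg 0, τ=1/2; S=-4+35/213·τ+0·τ²+89/426·τ³=-4421/1136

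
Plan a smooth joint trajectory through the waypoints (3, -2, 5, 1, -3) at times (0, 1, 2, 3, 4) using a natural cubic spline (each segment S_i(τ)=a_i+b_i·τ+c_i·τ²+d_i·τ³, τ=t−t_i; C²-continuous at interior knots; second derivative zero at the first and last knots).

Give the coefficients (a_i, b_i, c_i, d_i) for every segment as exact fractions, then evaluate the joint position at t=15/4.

  seg 0: a=3 b=-9 c=0 d=4
  seg 1: a=-2 b=3 c=12 d=-8
  seg 2: a=5 b=3 c=-12 d=5
  seg 3: a=1 b=-6 c=3 d=-1
S(15/4) = -143/64

Δ: Δ0=-5, Δ1=7, Δ2=-4, Δ3=-4
row 1: diag=4, rhs=72; c'=1/4, d'=18
row 2: denom=4−1·1/4=15/4; d'=(-66−1·18)/(15/4)=-112/5
row 3: denom=4−1·4/15=56/15; d'=(0−1·-112/5)/(56/15)=6
back: M3=6
back: M2=-112/5−4/15·6=-24
back: M1=18−1/4·-24=24
M: M0=0, M1=24, M2=-24, M3=6, M4=0
seg 0: a=3, c=M0/2=0, d=(M1−M0)/(6·1)=4, b=Δ0−h0·(2M0+M1)/6=-9
seg 1: a=-2, c=M1/2=12, d=(M2−M1)/(6·1)=-8, b=Δ1−h1·(2M1+M2)/6=3
seg 2: a=5, c=M2/2=-12, d=(M3−M2)/(6·1)=5, b=Δ2−h2·(2M2+M3)/6=3
seg 3: a=1, c=M3/2=3, d=(M4−M3)/(6·1)=-1, b=Δ3−h3·(2M3+M4)/6=-6
t_q=15/4 → seg 3, τ=3/4; S=1+-6·τ+3·τ²+-1·τ³=-143/64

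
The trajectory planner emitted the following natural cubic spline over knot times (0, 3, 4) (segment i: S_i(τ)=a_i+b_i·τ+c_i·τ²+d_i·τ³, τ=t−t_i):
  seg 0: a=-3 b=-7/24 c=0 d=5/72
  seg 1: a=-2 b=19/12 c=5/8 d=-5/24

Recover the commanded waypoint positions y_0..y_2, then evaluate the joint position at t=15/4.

y_0=-3 y_1=-2 y_2=0
S(15/4) = -281/512

y_0 = S_0(0) = a_0 = -3
y_1 = S_1(0) = a_1 = -2
y_2 = S_1(1) = 0
t_q=15/4 is in segment 1 (τ=3/4); S_1(τ)=-281/512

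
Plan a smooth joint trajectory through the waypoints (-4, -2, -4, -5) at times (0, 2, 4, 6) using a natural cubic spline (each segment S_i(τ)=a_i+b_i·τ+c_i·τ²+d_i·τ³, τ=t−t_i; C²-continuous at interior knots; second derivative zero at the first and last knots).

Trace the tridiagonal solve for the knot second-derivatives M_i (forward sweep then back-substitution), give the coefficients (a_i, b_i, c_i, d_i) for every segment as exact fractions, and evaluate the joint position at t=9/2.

  seg 0: a=-4 b=47/30 c=0 d=-17/120
  seg 1: a=-2 b=-2/15 c=-17/20 d=5/24
  seg 2: a=-4 b=-31/30 c=2/5 d=-1/15
S(9/2) = -177/40

Δ: Δ0=1, Δ1=-1, Δ2=-1/2
row 1: diag=8, rhs=-12; c'=1/4, d'=-3/2
row 2: denom=8−2·1/4=15/2; d'=(3−2·-3/2)/(15/2)=4/5
back: M2=4/5
back: M1=-3/2−1/4·4/5=-17/10
M: M0=0, M1=-17/10, M2=4/5, M3=0
seg 0: a=-4, c=M0/2=0, d=(M1−M0)/(6·2)=-17/120, b=Δ0−h0·(2M0+M1)/6=47/30
seg 1: a=-2, c=M1/2=-17/20, d=(M2−M1)/(6·2)=5/24, b=Δ1−h1·(2M1+M2)/6=-2/15
seg 2: a=-4, c=M2/2=2/5, d=(M3−M2)/(6·2)=-1/15, b=Δ2−h2·(2M2+M3)/6=-31/30
t_q=9/2 → seg 2, τ=1/2; S=-4+-31/30·τ+2/5·τ²+-1/15·τ³=-177/40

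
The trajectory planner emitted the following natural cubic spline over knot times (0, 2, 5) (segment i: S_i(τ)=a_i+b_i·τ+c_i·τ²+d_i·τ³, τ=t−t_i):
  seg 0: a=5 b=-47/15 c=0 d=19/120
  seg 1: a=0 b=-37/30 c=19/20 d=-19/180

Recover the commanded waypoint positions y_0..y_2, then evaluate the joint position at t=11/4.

y_0=5 y_1=0 y_2=2
S(11/4) = -557/1280

y_0 = S_0(0) = a_0 = 5
y_1 = S_1(0) = a_1 = 0
y_2 = S_1(3) = 2
t_q=11/4 is in segment 1 (τ=3/4); S_1(τ)=-557/1280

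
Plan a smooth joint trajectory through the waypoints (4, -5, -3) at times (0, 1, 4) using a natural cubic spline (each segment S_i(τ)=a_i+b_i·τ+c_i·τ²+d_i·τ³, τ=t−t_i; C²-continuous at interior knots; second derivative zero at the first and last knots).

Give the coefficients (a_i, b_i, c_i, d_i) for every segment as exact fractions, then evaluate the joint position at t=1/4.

  seg 0: a=4 b=-245/24 c=0 d=29/24
  seg 1: a=-5 b=-79/12 c=29/8 d=-29/72
S(1/4) = 751/512

Δ: Δ0=-9, Δ1=2/3
row 1: diag=8, rhs=58; c'=3/8, d'=29/4
back: M1=29/4
M: M0=0, M1=29/4, M2=0
seg 0: a=4, c=M0/2=0, d=(M1−M0)/(6·1)=29/24, b=Δ0−h0·(2M0+M1)/6=-245/24
seg 1: a=-5, c=M1/2=29/8, d=(M2−M1)/(6·3)=-29/72, b=Δ1−h1·(2M1+M2)/6=-79/12
t_q=1/4 → seg 0, τ=1/4; S=4+-245/24·τ+0·τ²+29/24·τ³=751/512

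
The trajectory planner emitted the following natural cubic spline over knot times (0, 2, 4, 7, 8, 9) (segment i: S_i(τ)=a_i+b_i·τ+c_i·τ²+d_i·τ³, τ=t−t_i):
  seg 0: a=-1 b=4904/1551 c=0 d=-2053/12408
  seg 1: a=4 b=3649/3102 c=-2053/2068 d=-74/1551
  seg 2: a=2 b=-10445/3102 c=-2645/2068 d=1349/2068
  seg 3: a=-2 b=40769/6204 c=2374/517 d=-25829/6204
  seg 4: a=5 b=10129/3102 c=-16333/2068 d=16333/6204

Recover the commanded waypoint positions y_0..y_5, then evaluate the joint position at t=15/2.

y_0=-1 y_1=4 y_2=2 y_3=-2 y_4=5 y_5=3
S(15/2) = 31653/16544

y_0 = S_0(0) = a_0 = -1
y_1 = S_1(0) = a_1 = 4
y_2 = S_2(0) = a_2 = 2
y_3 = S_3(0) = a_3 = -2
y_4 = S_4(0) = a_4 = 5
y_5 = S_4(1) = 3
t_q=15/2 is in segment 3 (τ=1/2); S_3(τ)=31653/16544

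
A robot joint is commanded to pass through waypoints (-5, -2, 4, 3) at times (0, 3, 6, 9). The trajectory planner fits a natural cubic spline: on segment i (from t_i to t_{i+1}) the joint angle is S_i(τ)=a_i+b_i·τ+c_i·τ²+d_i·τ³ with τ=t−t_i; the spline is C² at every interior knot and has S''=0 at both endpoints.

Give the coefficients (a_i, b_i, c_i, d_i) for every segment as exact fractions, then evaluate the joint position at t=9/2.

Δ: Δ0=1, Δ1=2, Δ2=-1/3
row 1: diag=12, rhs=6; c'=1/4, d'=1/2
row 2: denom=12−3·1/4=45/4; d'=(-14−3·1/2)/(45/4)=-62/45
back: M2=-62/45
back: M1=1/2−1/4·-62/45=38/45
M: M0=0, M1=38/45, M2=-62/45, M3=0
seg 0: a=-5, c=M0/2=0, d=(M1−M0)/(6·3)=19/405, b=Δ0−h0·(2M0+M1)/6=26/45
seg 1: a=-2, c=M1/2=19/45, d=(M2−M1)/(6·3)=-10/81, b=Δ1−h1·(2M1+M2)/6=83/45
seg 2: a=4, c=M2/2=-31/45, d=(M3−M2)/(6·3)=31/405, b=Δ2−h2·(2M2+M3)/6=47/45
t_q=9/2 → seg 1, τ=3/2; S=-2+83/45·τ+19/45·τ²+-10/81·τ³=13/10

  seg 0: a=-5 b=26/45 c=0 d=19/405
  seg 1: a=-2 b=83/45 c=19/45 d=-10/81
  seg 2: a=4 b=47/45 c=-31/45 d=31/405
S(9/2) = 13/10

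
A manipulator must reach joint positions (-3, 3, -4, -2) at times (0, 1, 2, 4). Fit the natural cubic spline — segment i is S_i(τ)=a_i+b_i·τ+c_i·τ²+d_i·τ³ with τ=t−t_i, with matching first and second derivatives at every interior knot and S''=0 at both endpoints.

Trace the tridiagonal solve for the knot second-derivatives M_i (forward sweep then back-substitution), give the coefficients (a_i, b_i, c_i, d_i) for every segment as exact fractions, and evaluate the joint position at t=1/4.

  seg 0: a=-3 b=224/23 c=0 d=-86/23
  seg 1: a=3 b=-34/23 c=-258/23 d=131/23
  seg 2: a=-4 b=-157/23 c=135/23 d=-45/46
S(1/4) = -459/736

Δ: Δ0=6, Δ1=-7, Δ2=1
row 1: diag=4, rhs=-78; c'=1/4, d'=-39/2
row 2: denom=6−1·1/4=23/4; d'=(48−1·-39/2)/(23/4)=270/23
back: M2=270/23
back: M1=-39/2−1/4·270/23=-516/23
M: M0=0, M1=-516/23, M2=270/23, M3=0
seg 0: a=-3, c=M0/2=0, d=(M1−M0)/(6·1)=-86/23, b=Δ0−h0·(2M0+M1)/6=224/23
seg 1: a=3, c=M1/2=-258/23, d=(M2−M1)/(6·1)=131/23, b=Δ1−h1·(2M1+M2)/6=-34/23
seg 2: a=-4, c=M2/2=135/23, d=(M3−M2)/(6·2)=-45/46, b=Δ2−h2·(2M2+M3)/6=-157/23
t_q=1/4 → seg 0, τ=1/4; S=-3+224/23·τ+0·τ²+-86/23·τ³=-459/736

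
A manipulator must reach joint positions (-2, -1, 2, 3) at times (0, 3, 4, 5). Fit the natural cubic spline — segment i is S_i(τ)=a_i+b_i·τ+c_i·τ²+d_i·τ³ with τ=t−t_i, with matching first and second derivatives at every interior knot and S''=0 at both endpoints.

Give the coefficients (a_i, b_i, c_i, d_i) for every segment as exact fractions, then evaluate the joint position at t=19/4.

Δ: Δ0=1/3, Δ1=3, Δ2=1
row 1: diag=8, rhs=16; c'=1/8, d'=2
row 2: denom=4−1·1/8=31/8; d'=(-12−1·2)/(31/8)=-112/31
back: M2=-112/31
back: M1=2−1/8·-112/31=76/31
M: M0=0, M1=76/31, M2=-112/31, M3=0
seg 0: a=-2, c=M0/2=0, d=(M1−M0)/(6·3)=38/279, b=Δ0−h0·(2M0+M1)/6=-83/93
seg 1: a=-1, c=M1/2=38/31, d=(M2−M1)/(6·1)=-94/93, b=Δ1−h1·(2M1+M2)/6=259/93
seg 2: a=2, c=M2/2=-56/31, d=(M3−M2)/(6·1)=56/93, b=Δ2−h2·(2M2+M3)/6=205/93
t_q=19/4 → seg 2, τ=3/4; S=2+205/93·τ+-56/31·τ²+56/93·τ³=717/248

  seg 0: a=-2 b=-83/93 c=0 d=38/279
  seg 1: a=-1 b=259/93 c=38/31 d=-94/93
  seg 2: a=2 b=205/93 c=-56/31 d=56/93
S(19/4) = 717/248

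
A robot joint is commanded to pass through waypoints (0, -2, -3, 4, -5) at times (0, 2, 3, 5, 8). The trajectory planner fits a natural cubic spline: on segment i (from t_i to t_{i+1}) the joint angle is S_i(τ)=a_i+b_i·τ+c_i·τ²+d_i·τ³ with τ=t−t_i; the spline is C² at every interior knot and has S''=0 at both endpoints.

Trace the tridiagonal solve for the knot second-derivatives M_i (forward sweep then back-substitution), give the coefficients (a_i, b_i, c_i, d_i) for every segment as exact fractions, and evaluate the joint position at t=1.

  seg 0: a=0 b=-105/163 c=0 d=-29/326
  seg 1: a=-2 b=-279/163 c=-87/163 d=203/163
  seg 2: a=-3 b=156/163 c=522/163 d=-1259/1304
  seg 3: a=4 b=711/326 c=-1689/652 d=563/1956
S(1) = -239/326

Δ: Δ0=-1, Δ1=-1, Δ2=7/2, Δ3=-3
row 1: diag=6, rhs=0; c'=1/6, d'=0
row 2: denom=6−1·1/6=35/6; d'=(27−1·0)/(35/6)=162/35
row 3: denom=10−2·12/35=326/35; d'=(-39−2·162/35)/(326/35)=-1689/326
back: M3=-1689/326
back: M2=162/35−12/35·-1689/326=1044/163
back: M1=0−1/6·1044/163=-174/163
M: M0=0, M1=-174/163, M2=1044/163, M3=-1689/326, M4=0
seg 0: a=0, c=M0/2=0, d=(M1−M0)/(6·2)=-29/326, b=Δ0−h0·(2M0+M1)/6=-105/163
seg 1: a=-2, c=M1/2=-87/163, d=(M2−M1)/(6·1)=203/163, b=Δ1−h1·(2M1+M2)/6=-279/163
seg 2: a=-3, c=M2/2=522/163, d=(M3−M2)/(6·2)=-1259/1304, b=Δ2−h2·(2M2+M3)/6=156/163
seg 3: a=4, c=M3/2=-1689/652, d=(M4−M3)/(6·3)=563/1956, b=Δ3−h3·(2M3+M4)/6=711/326
t_q=1 → seg 0, τ=1; S=0+-105/163·τ+0·τ²+-29/326·τ³=-239/326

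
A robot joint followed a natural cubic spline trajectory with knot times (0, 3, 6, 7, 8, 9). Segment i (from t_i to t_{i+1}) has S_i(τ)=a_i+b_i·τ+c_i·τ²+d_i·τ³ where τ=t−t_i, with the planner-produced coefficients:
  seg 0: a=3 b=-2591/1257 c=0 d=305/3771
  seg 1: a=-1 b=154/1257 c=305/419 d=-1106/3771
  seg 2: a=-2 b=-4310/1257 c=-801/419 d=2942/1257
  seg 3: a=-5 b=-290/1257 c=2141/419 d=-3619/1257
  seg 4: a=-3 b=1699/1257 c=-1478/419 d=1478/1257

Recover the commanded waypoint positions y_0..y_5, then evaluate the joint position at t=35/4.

y_0 = S_0(0) = a_0 = 3
y_1 = S_1(0) = a_1 = -1
y_2 = S_2(0) = a_2 = -2
y_3 = S_3(0) = a_3 = -5
y_4 = S_4(0) = a_4 = -3
y_5 = S_4(1) = -4
t_q=35/4 is in segment 4 (τ=3/4); S_4(τ)=-46585/13408

y_0=3 y_1=-1 y_2=-2 y_3=-5 y_4=-3 y_5=-4
S(35/4) = -46585/13408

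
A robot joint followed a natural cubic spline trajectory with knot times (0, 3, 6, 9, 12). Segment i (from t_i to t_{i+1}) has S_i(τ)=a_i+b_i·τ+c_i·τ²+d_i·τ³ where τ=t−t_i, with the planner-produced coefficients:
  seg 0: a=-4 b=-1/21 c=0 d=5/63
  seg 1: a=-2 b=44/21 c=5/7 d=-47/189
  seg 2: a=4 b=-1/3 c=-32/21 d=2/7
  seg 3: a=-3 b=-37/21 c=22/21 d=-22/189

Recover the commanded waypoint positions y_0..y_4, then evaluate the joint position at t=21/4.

y_0 = S_0(0) = a_0 = -4
y_1 = S_1(0) = a_1 = -2
y_2 = S_2(0) = a_2 = 4
y_3 = S_3(0) = a_3 = -3
y_4 = S_3(3) = -2
t_q=21/4 is in segment 1 (τ=9/4); S_1(τ)=1567/448

y_0=-4 y_1=-2 y_2=4 y_3=-3 y_4=-2
S(21/4) = 1567/448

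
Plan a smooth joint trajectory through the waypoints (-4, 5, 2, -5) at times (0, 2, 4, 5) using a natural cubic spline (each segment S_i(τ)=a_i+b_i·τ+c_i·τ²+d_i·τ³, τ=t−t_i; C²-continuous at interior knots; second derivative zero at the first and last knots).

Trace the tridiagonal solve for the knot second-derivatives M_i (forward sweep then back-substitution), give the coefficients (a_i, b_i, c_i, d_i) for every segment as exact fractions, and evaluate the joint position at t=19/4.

Δ: Δ0=9/2, Δ1=-3/2, Δ2=-7
row 1: diag=8, rhs=-36; c'=1/4, d'=-9/2
row 2: denom=6−2·1/4=11/2; d'=(-33−2·-9/2)/(11/2)=-48/11
back: M2=-48/11
back: M1=-9/2−1/4·-48/11=-75/22
M: M0=0, M1=-75/22, M2=-48/11, M3=0
seg 0: a=-4, c=M0/2=0, d=(M1−M0)/(6·2)=-25/88, b=Δ0−h0·(2M0+M1)/6=62/11
seg 1: a=5, c=M1/2=-75/44, d=(M2−M1)/(6·2)=-7/88, b=Δ1−h1·(2M1+M2)/6=49/22
seg 2: a=2, c=M2/2=-24/11, d=(M3−M2)/(6·1)=8/11, b=Δ2−h2·(2M2+M3)/6=-61/11
t_q=19/4 → seg 2, τ=3/4; S=2+-61/11·τ+-24/11·τ²+8/11·τ³=-271/88

  seg 0: a=-4 b=62/11 c=0 d=-25/88
  seg 1: a=5 b=49/22 c=-75/44 d=-7/88
  seg 2: a=2 b=-61/11 c=-24/11 d=8/11
S(19/4) = -271/88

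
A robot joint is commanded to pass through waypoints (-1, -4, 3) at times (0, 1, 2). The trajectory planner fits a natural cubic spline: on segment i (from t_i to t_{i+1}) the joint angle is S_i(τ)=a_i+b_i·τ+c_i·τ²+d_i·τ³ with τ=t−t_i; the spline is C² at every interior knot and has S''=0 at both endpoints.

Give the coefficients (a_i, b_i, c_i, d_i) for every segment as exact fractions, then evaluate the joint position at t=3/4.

Δ: Δ0=-3, Δ1=7
row 1: diag=4, rhs=60; c'=1/4, d'=15
back: M1=15
M: M0=0, M1=15, M2=0
seg 0: a=-1, c=M0/2=0, d=(M1−M0)/(6·1)=5/2, b=Δ0−h0·(2M0+M1)/6=-11/2
seg 1: a=-4, c=M1/2=15/2, d=(M2−M1)/(6·1)=-5/2, b=Δ1−h1·(2M1+M2)/6=2
t_q=3/4 → seg 0, τ=3/4; S=-1+-11/2·τ+0·τ²+5/2·τ³=-521/128

  seg 0: a=-1 b=-11/2 c=0 d=5/2
  seg 1: a=-4 b=2 c=15/2 d=-5/2
S(3/4) = -521/128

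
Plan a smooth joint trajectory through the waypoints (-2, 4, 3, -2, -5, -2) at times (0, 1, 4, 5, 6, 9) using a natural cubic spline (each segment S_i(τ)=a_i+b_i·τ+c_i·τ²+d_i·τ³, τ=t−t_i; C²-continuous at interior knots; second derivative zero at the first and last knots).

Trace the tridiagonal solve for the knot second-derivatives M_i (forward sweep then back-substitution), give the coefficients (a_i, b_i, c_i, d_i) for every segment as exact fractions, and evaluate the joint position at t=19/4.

Δ: Δ0=6, Δ1=-1/3, Δ2=-5, Δ3=-3, Δ4=1
row 1: diag=8, rhs=-38; c'=3/8, d'=-19/4
row 2: denom=8−3·3/8=55/8; d'=(-28−3·-19/4)/(55/8)=-2
row 3: denom=4−1·8/55=212/55; d'=(12−1·-2)/(212/55)=385/106
row 4: denom=8−1·55/212=1641/212; d'=(24−1·385/106)/(1641/212)=4318/1641
back: M4=4318/1641
back: M3=385/106−55/212·4318/1641=4840/1641
back: M2=-2−8/55·4840/1641=-3986/1641
back: M1=-19/4−3/8·-3986/1641=-2100/547
M: M0=0, M1=-2100/547, M2=-3986/1641, M3=4840/1641, M4=4318/1641, M5=0
seg 0: a=-2, c=M0/2=0, d=(M1−M0)/(6·1)=-350/547, b=Δ0−h0·(2M0+M1)/6=3632/547
seg 1: a=4, c=M1/2=-1050/547, d=(M2−M1)/(6·3)=1157/14769, b=Δ1−h1·(2M1+M2)/6=2582/547
seg 2: a=3, c=M2/2=-1993/1641, d=(M3−M2)/(6·1)=1471/1641, b=Δ2−h2·(2M2+M3)/6=-2561/547
seg 3: a=-2, c=M3/2=2420/1641, d=(M4−M3)/(6·1)=-29/547, b=Δ3−h3·(2M3+M4)/6=-7256/1641
seg 4: a=-5, c=M4/2=2159/1641, d=(M5−M4)/(6·3)=-2159/14769, b=Δ4−h4·(2M4+M5)/6=-2677/1641
t_q=19/4 → seg 2, τ=3/4; S=3+-2561/547·τ+-1993/1641·τ²+1471/1641·τ³=-28581/35008

  seg 0: a=-2 b=3632/547 c=0 d=-350/547
  seg 1: a=4 b=2582/547 c=-1050/547 d=1157/14769
  seg 2: a=3 b=-2561/547 c=-1993/1641 d=1471/1641
  seg 3: a=-2 b=-7256/1641 c=2420/1641 d=-29/547
  seg 4: a=-5 b=-2677/1641 c=2159/1641 d=-2159/14769
S(19/4) = -28581/35008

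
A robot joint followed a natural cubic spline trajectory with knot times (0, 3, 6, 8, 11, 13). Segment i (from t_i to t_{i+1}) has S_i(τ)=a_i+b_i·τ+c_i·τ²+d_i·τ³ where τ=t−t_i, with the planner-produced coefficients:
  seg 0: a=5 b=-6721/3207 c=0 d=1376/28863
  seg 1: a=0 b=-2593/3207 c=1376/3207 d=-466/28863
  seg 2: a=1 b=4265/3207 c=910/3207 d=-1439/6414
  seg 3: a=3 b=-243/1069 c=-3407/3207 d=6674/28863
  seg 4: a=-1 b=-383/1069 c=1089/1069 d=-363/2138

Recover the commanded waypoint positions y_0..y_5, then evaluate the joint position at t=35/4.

y_0 = S_0(0) = a_0 = 5
y_1 = S_1(0) = a_1 = 0
y_2 = S_2(0) = a_2 = 1
y_3 = S_3(0) = a_3 = 3
y_4 = S_4(0) = a_4 = -1
y_5 = S_4(2) = 1
t_q=35/4 is in segment 3 (τ=3/4); S_3(τ)=79687/34208

y_0=5 y_1=0 y_2=1 y_3=3 y_4=-1 y_5=1
S(35/4) = 79687/34208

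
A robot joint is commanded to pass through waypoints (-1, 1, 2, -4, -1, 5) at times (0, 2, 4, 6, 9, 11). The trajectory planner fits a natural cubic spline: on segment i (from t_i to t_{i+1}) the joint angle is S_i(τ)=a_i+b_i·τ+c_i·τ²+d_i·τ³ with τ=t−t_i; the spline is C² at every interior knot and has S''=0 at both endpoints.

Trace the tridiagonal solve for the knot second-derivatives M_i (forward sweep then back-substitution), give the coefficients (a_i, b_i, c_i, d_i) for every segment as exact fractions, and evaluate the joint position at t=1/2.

Δ: Δ0=1, Δ1=1/2, Δ2=-3, Δ3=1, Δ4=3
row 1: diag=8, rhs=-3; c'=1/4, d'=-3/8
row 2: denom=8−2·1/4=15/2; d'=(-21−2·-3/8)/(15/2)=-27/10
row 3: denom=10−2·4/15=142/15; d'=(24−2·-27/10)/(142/15)=441/142
row 4: denom=10−3·45/142=1285/142; d'=(12−3·441/142)/(1285/142)=381/1285
back: M4=381/1285
back: M3=441/142−45/142·381/1285=774/257
back: M2=-27/10−4/15·774/257=-9003/2570
back: M1=-3/8−1/4·-9003/2570=1287/2570
M: M0=0, M1=1287/2570, M2=-9003/2570, M3=774/257, M4=381/1285, M5=0
seg 0: a=-1, c=M0/2=0, d=(M1−M0)/(6·2)=429/10280, b=Δ0−h0·(2M0+M1)/6=2141/2570
seg 1: a=1, c=M1/2=1287/5140, d=(M2−M1)/(6·2)=-343/1028, b=Δ1−h1·(2M1+M2)/6=1714/1285
seg 2: a=2, c=M2/2=-9003/5140, d=(M3−M2)/(6·2)=5581/10280, b=Δ2−h2·(2M2+M3)/6=-2144/1285
seg 3: a=-4, c=M3/2=387/257, d=(M4−M3)/(6·3)=-1163/7710, b=Δ3−h3·(2M3+M4)/6=-5551/2570
seg 4: a=-1, c=M4/2=381/2570, d=(M5−M4)/(6·2)=-127/5140, b=Δ4−h4·(2M4+M5)/6=3601/1285
t_q=1/2 → seg 0, τ=1/2; S=-1+2141/2570·τ+0·τ²+429/10280·τ³=-9511/16448

  seg 0: a=-1 b=2141/2570 c=0 d=429/10280
  seg 1: a=1 b=1714/1285 c=1287/5140 d=-343/1028
  seg 2: a=2 b=-2144/1285 c=-9003/5140 d=5581/10280
  seg 3: a=-4 b=-5551/2570 c=387/257 d=-1163/7710
  seg 4: a=-1 b=3601/1285 c=381/2570 d=-127/5140
S(1/2) = -9511/16448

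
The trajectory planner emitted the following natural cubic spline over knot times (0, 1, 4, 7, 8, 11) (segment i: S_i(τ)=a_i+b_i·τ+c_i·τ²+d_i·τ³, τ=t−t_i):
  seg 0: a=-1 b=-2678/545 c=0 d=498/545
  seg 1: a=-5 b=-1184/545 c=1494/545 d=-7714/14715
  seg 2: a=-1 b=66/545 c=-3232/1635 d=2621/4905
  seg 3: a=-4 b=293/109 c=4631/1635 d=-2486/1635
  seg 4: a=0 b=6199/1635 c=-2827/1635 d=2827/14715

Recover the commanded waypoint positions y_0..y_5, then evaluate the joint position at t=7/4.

y_0 = S_0(0) = a_0 = -1
y_1 = S_1(0) = a_1 = -5
y_2 = S_2(0) = a_2 = -1
y_3 = S_3(0) = a_3 = -4
y_4 = S_4(0) = a_4 = 0
y_5 = S_4(3) = 1
t_q=7/4 is in segment 1 (τ=3/4); S_1(τ)=-92581/17440

y_0=-1 y_1=-5 y_2=-1 y_3=-4 y_4=0 y_5=1
S(7/4) = -92581/17440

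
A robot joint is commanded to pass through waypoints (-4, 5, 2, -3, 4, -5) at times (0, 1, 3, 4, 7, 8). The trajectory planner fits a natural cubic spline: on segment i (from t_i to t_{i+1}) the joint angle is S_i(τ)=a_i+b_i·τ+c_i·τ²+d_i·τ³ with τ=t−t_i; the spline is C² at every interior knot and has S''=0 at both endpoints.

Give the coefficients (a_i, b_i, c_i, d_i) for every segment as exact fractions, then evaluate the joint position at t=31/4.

  seg 0: a=-4 b=3416/321 c=0 d=-527/321
  seg 1: a=5 b=1835/321 c=-527/107 d=1691/2568
  seg 2: a=2 b=-3905/642 c=-417/428 d=2641/1284
  seg 3: a=-3 b=-2389/1284 c=556/107 d=-4877/3852
  seg 4: a=4 b=-3125/642 c=-2653/428 d=2653/1284
S(31/4) = -62063/27392

Δ: Δ0=9, Δ1=-3/2, Δ2=-5, Δ3=7/3, Δ4=-9
row 1: diag=6, rhs=-63; c'=1/3, d'=-21/2
row 2: denom=6−2·1/3=16/3; d'=(-21−2·-21/2)/(16/3)=0
row 3: denom=8−1·3/16=125/16; d'=(44−1·0)/(125/16)=704/125
row 4: denom=8−3·48/125=856/125; d'=(-68−3·704/125)/(856/125)=-2653/214
back: M4=-2653/214
back: M3=704/125−48/125·-2653/214=1112/107
back: M2=0−3/16·1112/107=-417/214
back: M1=-21/2−1/3·-417/214=-1054/107
M: M0=0, M1=-1054/107, M2=-417/214, M3=1112/107, M4=-2653/214, M5=0
seg 0: a=-4, c=M0/2=0, d=(M1−M0)/(6·1)=-527/321, b=Δ0−h0·(2M0+M1)/6=3416/321
seg 1: a=5, c=M1/2=-527/107, d=(M2−M1)/(6·2)=1691/2568, b=Δ1−h1·(2M1+M2)/6=1835/321
seg 2: a=2, c=M2/2=-417/428, d=(M3−M2)/(6·1)=2641/1284, b=Δ2−h2·(2M2+M3)/6=-3905/642
seg 3: a=-3, c=M3/2=556/107, d=(M4−M3)/(6·3)=-4877/3852, b=Δ3−h3·(2M3+M4)/6=-2389/1284
seg 4: a=4, c=M4/2=-2653/428, d=(M5−M4)/(6·1)=2653/1284, b=Δ4−h4·(2M4+M5)/6=-3125/642
t_q=31/4 → seg 4, τ=3/4; S=4+-3125/642·τ+-2653/428·τ²+2653/1284·τ³=-62063/27392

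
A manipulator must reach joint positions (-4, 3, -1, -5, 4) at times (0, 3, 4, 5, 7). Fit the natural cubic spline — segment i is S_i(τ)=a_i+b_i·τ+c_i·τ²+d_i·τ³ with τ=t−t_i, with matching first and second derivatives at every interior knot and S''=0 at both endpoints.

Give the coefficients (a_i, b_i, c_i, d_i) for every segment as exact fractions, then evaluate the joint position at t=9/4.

Δ: Δ0=7/3, Δ1=-4, Δ2=-4, Δ3=9/2
row 1: diag=8, rhs=-38; c'=1/8, d'=-19/4
row 2: denom=4−1·1/8=31/8; d'=(0−1·-19/4)/(31/8)=38/31
row 3: denom=6−1·8/31=178/31; d'=(51−1·38/31)/(178/31)=1543/178
back: M3=1543/178
back: M2=38/31−8/31·1543/178=-90/89
back: M1=-19/4−1/8·-90/89=-823/178
M: M0=0, M1=-823/178, M2=-90/89, M3=1543/178, M4=0
seg 0: a=-4, c=M0/2=0, d=(M1−M0)/(6·3)=-823/3204, b=Δ0−h0·(2M0+M1)/6=4961/1068
seg 1: a=3, c=M1/2=-823/356, d=(M2−M1)/(6·1)=643/1068, b=Δ1−h1·(2M1+M2)/6=-1223/534
seg 2: a=-1, c=M2/2=-45/89, d=(M3−M2)/(6·1)=1723/1068, b=Δ2−h2·(2M2+M3)/6=-5455/1068
seg 3: a=-5, c=M3/2=1543/356, d=(M4−M3)/(6·2)=-1543/2136, b=Δ3−h3·(2M3+M4)/6=-683/534
t_q=9/4 → seg 0, τ=9/4; S=-4+4961/1068·τ+0·τ²+-823/3204·τ³=80329/22784

  seg 0: a=-4 b=4961/1068 c=0 d=-823/3204
  seg 1: a=3 b=-1223/534 c=-823/356 d=643/1068
  seg 2: a=-1 b=-5455/1068 c=-45/89 d=1723/1068
  seg 3: a=-5 b=-683/534 c=1543/356 d=-1543/2136
S(9/4) = 80329/22784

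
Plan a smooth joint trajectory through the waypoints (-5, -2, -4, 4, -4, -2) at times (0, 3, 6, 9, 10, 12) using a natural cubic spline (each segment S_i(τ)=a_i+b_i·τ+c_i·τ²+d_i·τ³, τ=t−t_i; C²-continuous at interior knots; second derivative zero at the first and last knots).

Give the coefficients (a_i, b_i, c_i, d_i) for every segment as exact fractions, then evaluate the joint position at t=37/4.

Δ: Δ0=1, Δ1=-2/3, Δ2=8/3, Δ3=-8, Δ4=1
row 1: diag=12, rhs=-10; c'=1/4, d'=-5/6
row 2: denom=12−3·1/4=45/4; d'=(20−3·-5/6)/(45/4)=2
row 3: denom=8−3·4/15=36/5; d'=(-64−3·2)/(36/5)=-175/18
row 4: denom=6−1·5/36=211/36; d'=(54−1·-175/18)/(211/36)=2294/211
back: M4=2294/211
back: M3=-175/18−5/36·2294/211=-2370/211
back: M2=2−4/15·-2370/211=1054/211
back: M1=-5/6−1/4·1054/211=-1318/633
M: M0=0, M1=-1318/633, M2=1054/211, M3=-2370/211, M4=2294/211, M5=0
seg 0: a=-5, c=M0/2=0, d=(M1−M0)/(6·3)=-659/5697, b=Δ0−h0·(2M0+M1)/6=1292/633
seg 1: a=-2, c=M1/2=-659/633, d=(M2−M1)/(6·3)=2240/5697, b=Δ1−h1·(2M1+M2)/6=-685/633
seg 2: a=-4, c=M2/2=527/211, d=(M3−M2)/(6·3)=-1712/1899, b=Δ2−h2·(2M2+M3)/6=2081/633
seg 3: a=4, c=M3/2=-1185/211, d=(M4−M3)/(6·1)=2332/633, b=Δ3−h3·(2M3+M4)/6=-3841/633
seg 4: a=-4, c=M4/2=1147/211, d=(M5−M4)/(6·2)=-1147/1266, b=Δ4−h4·(2M4+M5)/6=-3955/633
t_q=37/4 → seg 3, τ=1/4; S=4+-3841/633·τ+-1185/211·τ²+2332/633·τ³=462/211

  seg 0: a=-5 b=1292/633 c=0 d=-659/5697
  seg 1: a=-2 b=-685/633 c=-659/633 d=2240/5697
  seg 2: a=-4 b=2081/633 c=527/211 d=-1712/1899
  seg 3: a=4 b=-3841/633 c=-1185/211 d=2332/633
  seg 4: a=-4 b=-3955/633 c=1147/211 d=-1147/1266
S(37/4) = 462/211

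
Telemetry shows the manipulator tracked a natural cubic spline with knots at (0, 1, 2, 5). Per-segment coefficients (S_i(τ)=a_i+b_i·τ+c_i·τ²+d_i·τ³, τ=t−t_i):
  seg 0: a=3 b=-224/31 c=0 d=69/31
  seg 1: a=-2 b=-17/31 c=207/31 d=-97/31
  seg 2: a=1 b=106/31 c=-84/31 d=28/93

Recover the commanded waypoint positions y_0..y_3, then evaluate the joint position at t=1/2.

y_0 = S_0(0) = a_0 = 3
y_1 = S_1(0) = a_1 = -2
y_2 = S_2(0) = a_2 = 1
y_3 = S_2(3) = -5
t_q=1/2 is in segment 0 (τ=1/2); S_0(τ)=-83/248

y_0=3 y_1=-2 y_2=1 y_3=-5
S(1/2) = -83/248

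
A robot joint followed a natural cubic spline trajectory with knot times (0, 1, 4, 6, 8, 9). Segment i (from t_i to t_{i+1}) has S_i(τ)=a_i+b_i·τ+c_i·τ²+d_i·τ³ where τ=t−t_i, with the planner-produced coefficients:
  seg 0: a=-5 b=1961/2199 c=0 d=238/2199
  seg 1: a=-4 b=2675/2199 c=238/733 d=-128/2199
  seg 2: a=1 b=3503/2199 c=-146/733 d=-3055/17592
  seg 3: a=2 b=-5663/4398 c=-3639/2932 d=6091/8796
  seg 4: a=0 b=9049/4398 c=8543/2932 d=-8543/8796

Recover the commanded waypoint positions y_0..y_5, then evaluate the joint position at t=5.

y_0 = S_0(0) = a_0 = -5
y_1 = S_1(0) = a_1 = -4
y_2 = S_2(0) = a_2 = 1
y_3 = S_3(0) = a_3 = 2
y_4 = S_4(0) = a_4 = 0
y_5 = S_4(1) = 4
t_q=5 is in segment 2 (τ=1); S_2(τ)=13019/5864

y_0=-5 y_1=-4 y_2=1 y_3=2 y_4=0 y_5=4
S(5) = 13019/5864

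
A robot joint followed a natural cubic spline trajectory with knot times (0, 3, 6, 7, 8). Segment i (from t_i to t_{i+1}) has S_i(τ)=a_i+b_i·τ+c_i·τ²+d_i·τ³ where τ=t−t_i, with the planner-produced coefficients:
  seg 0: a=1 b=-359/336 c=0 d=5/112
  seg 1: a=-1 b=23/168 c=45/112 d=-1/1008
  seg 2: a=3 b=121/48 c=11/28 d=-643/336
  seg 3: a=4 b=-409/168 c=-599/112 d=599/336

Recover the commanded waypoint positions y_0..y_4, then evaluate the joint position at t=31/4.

y_0 = S_0(0) = a_0 = 1
y_1 = S_1(0) = a_1 = -1
y_2 = S_2(0) = a_2 = 3
y_3 = S_3(0) = a_3 = 4
y_4 = S_3(1) = -2
t_q=31/4 is in segment 3 (τ=3/4); S_3(τ)=-589/7168

y_0=1 y_1=-1 y_2=3 y_3=4 y_4=-2
S(31/4) = -589/7168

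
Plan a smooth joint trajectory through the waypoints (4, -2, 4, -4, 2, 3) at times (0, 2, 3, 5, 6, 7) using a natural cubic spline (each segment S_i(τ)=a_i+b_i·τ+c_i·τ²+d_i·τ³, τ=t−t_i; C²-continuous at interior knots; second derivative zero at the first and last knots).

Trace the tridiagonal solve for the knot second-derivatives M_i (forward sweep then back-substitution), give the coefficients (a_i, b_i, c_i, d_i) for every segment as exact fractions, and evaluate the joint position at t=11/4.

Δ: Δ0=-3, Δ1=6, Δ2=-4, Δ3=6, Δ4=1
row 1: diag=6, rhs=54; c'=1/6, d'=9
row 2: denom=6−1·1/6=35/6; d'=(-60−1·9)/(35/6)=-414/35
row 3: denom=6−2·12/35=186/35; d'=(60−2·-414/35)/(186/35)=488/31
row 4: denom=4−1·35/186=709/186; d'=(-30−1·488/31)/(709/186)=-12
back: M4=-12
back: M3=488/31−35/186·-12=18
back: M2=-414/35−12/35·18=-18
back: M1=9−1/6·-18=12
M: M0=0, M1=12, M2=-18, M3=18, M4=-12, M5=0
seg 0: a=4, c=M0/2=0, d=(M1−M0)/(6·2)=1, b=Δ0−h0·(2M0+M1)/6=-7
seg 1: a=-2, c=M1/2=6, d=(M2−M1)/(6·1)=-5, b=Δ1−h1·(2M1+M2)/6=5
seg 2: a=4, c=M2/2=-9, d=(M3−M2)/(6·2)=3, b=Δ2−h2·(2M2+M3)/6=2
seg 3: a=-4, c=M3/2=9, d=(M4−M3)/(6·1)=-5, b=Δ3−h3·(2M3+M4)/6=2
seg 4: a=2, c=M4/2=-6, d=(M5−M4)/(6·1)=2, b=Δ4−h4·(2M4+M5)/6=5
t_q=11/4 → seg 1, τ=3/4; S=-2+5·τ+6·τ²+-5·τ³=193/64

  seg 0: a=4 b=-7 c=0 d=1
  seg 1: a=-2 b=5 c=6 d=-5
  seg 2: a=4 b=2 c=-9 d=3
  seg 3: a=-4 b=2 c=9 d=-5
  seg 4: a=2 b=5 c=-6 d=2
S(11/4) = 193/64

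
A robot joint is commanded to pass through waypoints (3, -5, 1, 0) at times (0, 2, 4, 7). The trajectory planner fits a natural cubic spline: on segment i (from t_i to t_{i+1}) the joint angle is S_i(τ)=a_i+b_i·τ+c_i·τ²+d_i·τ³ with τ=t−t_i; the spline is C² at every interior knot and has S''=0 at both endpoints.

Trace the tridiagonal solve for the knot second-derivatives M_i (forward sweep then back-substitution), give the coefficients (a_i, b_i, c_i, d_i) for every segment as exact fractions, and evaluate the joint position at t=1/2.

  seg 0: a=3 b=-343/57 c=0 d=115/228
  seg 1: a=-5 b=2/57 c=115/38 d=-44/57
  seg 2: a=1 b=164/57 c=-61/38 d=61/342
S(1/2) = 33/608

Δ: Δ0=-4, Δ1=3, Δ2=-1/3
row 1: diag=8, rhs=42; c'=1/4, d'=21/4
row 2: denom=10−2·1/4=19/2; d'=(-20−2·21/4)/(19/2)=-61/19
back: M2=-61/19
back: M1=21/4−1/4·-61/19=115/19
M: M0=0, M1=115/19, M2=-61/19, M3=0
seg 0: a=3, c=M0/2=0, d=(M1−M0)/(6·2)=115/228, b=Δ0−h0·(2M0+M1)/6=-343/57
seg 1: a=-5, c=M1/2=115/38, d=(M2−M1)/(6·2)=-44/57, b=Δ1−h1·(2M1+M2)/6=2/57
seg 2: a=1, c=M2/2=-61/38, d=(M3−M2)/(6·3)=61/342, b=Δ2−h2·(2M2+M3)/6=164/57
t_q=1/2 → seg 0, τ=1/2; S=3+-343/57·τ+0·τ²+115/228·τ³=33/608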